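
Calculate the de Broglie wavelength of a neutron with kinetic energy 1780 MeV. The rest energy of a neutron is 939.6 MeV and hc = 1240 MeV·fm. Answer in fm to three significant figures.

λ = 0.486 fm

Total energy E = KE + m₀c² = 1780 + 939.6 = 2719.6 MeV.
(pc)² = E² − (m₀c²)² = (2719.6)² − (939.6)² = 6.513 × 10⁶ MeV², so pc = 2552 MeV.
λ = hc/(pc) = 1240 MeV·fm / 2552 MeV = 0.486 fm.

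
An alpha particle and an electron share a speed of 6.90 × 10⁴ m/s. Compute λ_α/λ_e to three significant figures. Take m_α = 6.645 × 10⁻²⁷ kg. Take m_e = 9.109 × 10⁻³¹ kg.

At fixed v, p = mv so λ = h/(mv) ∝ 1/m.
λ_α/λ_e = m_e/m_α = 9.109 × 10⁻³¹/6.645 × 10⁻²⁷ = 1.37 × 10⁻⁴.

λ_α/λ_e = 1.37 × 10⁻⁴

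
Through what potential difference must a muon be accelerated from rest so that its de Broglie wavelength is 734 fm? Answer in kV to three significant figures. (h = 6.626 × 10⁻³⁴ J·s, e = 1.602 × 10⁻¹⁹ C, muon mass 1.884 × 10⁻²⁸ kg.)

p = h/λ = 6.626 × 10⁻³⁴ / 7.340 × 10⁻¹³ = 9.027 × 10⁻²² kg·m/s.
KE = p²/(2m) = 2.163 × 10⁻¹⁵ J.
V = KE/e = 2.163 × 10⁻¹⁵ / (1.602 × 10⁻¹⁹) = 13.5 kV.

V = 13.5 kV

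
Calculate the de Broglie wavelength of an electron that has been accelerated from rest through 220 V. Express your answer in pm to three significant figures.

KE = eV = 1.602 × 10⁻¹⁹ × 220.0 = 3.524 × 10⁻¹⁷ J.
p = √(2mKE) = √(2 × 9.109 × 10⁻³¹ × 3.524 × 10⁻¹⁷) = 8.013 × 10⁻²⁴ kg·m/s.
λ = h/p = 6.626 × 10⁻³⁴ / 8.013 × 10⁻²⁴ = 8.27 × 10⁻¹¹ m = 82.7 pm.

λ = 82.7 pm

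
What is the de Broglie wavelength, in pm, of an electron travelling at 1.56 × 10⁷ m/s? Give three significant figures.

λ = 46.6 pm

p = mv = 9.109 × 10⁻³¹ × 1.56 × 10⁷ = 1.421 × 10⁻²³ kg·m/s.
λ = h/p = 6.626 × 10⁻³⁴ / 1.421 × 10⁻²³ = 4.66 × 10⁻¹¹ m = 46.6 pm.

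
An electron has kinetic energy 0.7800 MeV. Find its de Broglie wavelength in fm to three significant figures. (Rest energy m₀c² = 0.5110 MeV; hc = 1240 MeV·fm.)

Total energy E = KE + m₀c² = 0.7800 + 0.5110 = 1.2910 MeV.
(pc)² = E² − (m₀c²)² = (1.2910)² − (0.5110)² = 1.406 MeV², so pc = 1.186 MeV.
λ = hc/(pc) = 1240 MeV·fm / 1.186 MeV = 1050 fm.

λ = 1050 fm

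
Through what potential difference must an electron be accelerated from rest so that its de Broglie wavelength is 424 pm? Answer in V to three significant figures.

V = 8.37 V

p = h/λ = 6.626 × 10⁻³⁴ / 4.240 × 10⁻¹⁰ = 1.563 × 10⁻²⁴ kg·m/s.
KE = p²/(2m) = 1.341 × 10⁻¹⁸ J.
V = KE/e = 1.341 × 10⁻¹⁸ / (1.602 × 10⁻¹⁹) = 8.37 V.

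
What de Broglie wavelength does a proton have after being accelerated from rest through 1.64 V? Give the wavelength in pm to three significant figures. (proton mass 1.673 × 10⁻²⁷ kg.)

KE = eV = 1.602 × 10⁻¹⁹ × 1.640 = 2.627 × 10⁻¹⁹ J.
p = √(2mKE) = √(2 × 1.673 × 10⁻²⁷ × 2.627 × 10⁻¹⁹) = 2.965 × 10⁻²³ kg·m/s.
λ = h/p = 6.626 × 10⁻³⁴ / 2.965 × 10⁻²³ = 2.23 × 10⁻¹¹ m = 22.3 pm.

λ = 22.3 pm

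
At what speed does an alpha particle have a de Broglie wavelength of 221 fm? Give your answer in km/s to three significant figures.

p = h/λ = 6.626 × 10⁻³⁴ / 2.210 × 10⁻¹³ = 2.998 × 10⁻²¹ kg·m/s.
v = p/m = 2.998 × 10⁻²¹ / 6.645 × 10⁻²⁷ = 4.51 × 10⁵ m/s = 451 km/s.

v = 451 km/s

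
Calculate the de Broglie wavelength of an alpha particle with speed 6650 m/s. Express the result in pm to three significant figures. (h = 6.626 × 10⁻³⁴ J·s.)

λ = 15.0 pm

p = mv = 6.645 × 10⁻²⁷ × 6650 = 4.419 × 10⁻²³ kg·m/s.
λ = h/p = 6.626 × 10⁻³⁴ / 4.419 × 10⁻²³ = 1.50 × 10⁻¹¹ m = 15.0 pm.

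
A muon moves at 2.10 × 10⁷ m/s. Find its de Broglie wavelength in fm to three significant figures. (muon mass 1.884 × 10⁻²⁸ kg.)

p = mv = 1.884 × 10⁻²⁸ × 2.10 × 10⁷ = 3.956 × 10⁻²¹ kg·m/s.
λ = h/p = 6.626 × 10⁻³⁴ / 3.956 × 10⁻²¹ = 1.67 × 10⁻¹³ m = 167 fm.

λ = 167 fm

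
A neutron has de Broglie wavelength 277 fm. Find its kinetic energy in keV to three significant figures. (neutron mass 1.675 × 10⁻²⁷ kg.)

KE = 10.7 keV

p = h/λ = 6.626 × 10⁻³⁴ / 2.770 × 10⁻¹³ = 2.392 × 10⁻²¹ kg·m/s.
KE = p²/(2m) = (2.392 × 10⁻²¹)² / (2 × 1.675 × 10⁻²⁷) = 1.708 × 10⁻¹⁵ J = 10.7 keV.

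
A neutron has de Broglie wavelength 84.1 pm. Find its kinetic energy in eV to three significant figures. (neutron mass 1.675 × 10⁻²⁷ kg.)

p = h/λ = 6.626 × 10⁻³⁴ / 8.410 × 10⁻¹¹ = 7.879 × 10⁻²⁴ kg·m/s.
KE = p²/(2m) = (7.879 × 10⁻²⁴)² / (2 × 1.675 × 10⁻²⁷) = 1.853 × 10⁻²⁰ J = 0.116 eV.

KE = 0.116 eV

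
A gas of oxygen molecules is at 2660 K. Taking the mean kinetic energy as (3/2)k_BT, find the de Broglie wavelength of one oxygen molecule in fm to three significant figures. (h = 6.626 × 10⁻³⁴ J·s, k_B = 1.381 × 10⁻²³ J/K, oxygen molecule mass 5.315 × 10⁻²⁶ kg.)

KE = (3/2)k_BT = 1.5 × 1.381 × 10⁻²³ × 2660 = 5.510 × 10⁻²⁰ J.
p = √(2mKE) = √(2 × 5.315 × 10⁻²⁶ × 5.510 × 10⁻²⁰) = 7.653 × 10⁻²³ kg·m/s.
λ = h/p = 8.66 × 10⁻¹² m = 8660 fm.

λ = 8660 fm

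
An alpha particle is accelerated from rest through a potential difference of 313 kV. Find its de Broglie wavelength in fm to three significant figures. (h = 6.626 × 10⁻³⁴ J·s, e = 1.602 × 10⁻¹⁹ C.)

KE = 2eV = 2 × 1.602 × 10⁻¹⁹ × 3.130 × 10⁵ = 1.003 × 10⁻¹³ J.
p = √(2mKE) = √(2 × 6.645 × 10⁻²⁷ × 1.003 × 10⁻¹³) = 3.651 × 10⁻²⁰ kg·m/s.
λ = h/p = 6.626 × 10⁻³⁴ / 3.651 × 10⁻²⁰ = 1.81 × 10⁻¹⁴ m = 18.1 fm.

λ = 18.1 fm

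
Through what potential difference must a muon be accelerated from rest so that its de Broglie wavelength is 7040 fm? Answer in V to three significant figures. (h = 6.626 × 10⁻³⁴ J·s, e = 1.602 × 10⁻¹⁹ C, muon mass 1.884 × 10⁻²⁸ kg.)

V = 147 V

p = h/λ = 6.626 × 10⁻³⁴ / 7.040 × 10⁻¹² = 9.412 × 10⁻²³ kg·m/s.
KE = p²/(2m) = 2.351 × 10⁻¹⁷ J.
V = KE/e = 2.351 × 10⁻¹⁷ / (1.602 × 10⁻¹⁹) = 147 V.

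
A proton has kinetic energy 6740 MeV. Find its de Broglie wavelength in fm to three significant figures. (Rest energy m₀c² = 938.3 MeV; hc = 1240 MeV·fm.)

Total energy E = KE + m₀c² = 6740 + 938.3 = 7678.3 MeV.
(pc)² = E² − (m₀c²)² = (7678.3)² − (938.3)² = 5.808 × 10⁷ MeV², so pc = 7621 MeV.
λ = hc/(pc) = 1240 MeV·fm / 7621 MeV = 0.163 fm.

λ = 0.163 fm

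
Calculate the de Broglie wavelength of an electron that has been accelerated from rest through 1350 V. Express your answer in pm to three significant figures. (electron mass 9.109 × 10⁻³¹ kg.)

KE = eV = 1.602 × 10⁻¹⁹ × 1350 = 2.163 × 10⁻¹⁶ J.
p = √(2mKE) = √(2 × 9.109 × 10⁻³¹ × 2.163 × 10⁻¹⁶) = 1.985 × 10⁻²³ kg·m/s.
λ = h/p = 6.626 × 10⁻³⁴ / 1.985 × 10⁻²³ = 3.34 × 10⁻¹¹ m = 33.4 pm.

λ = 33.4 pm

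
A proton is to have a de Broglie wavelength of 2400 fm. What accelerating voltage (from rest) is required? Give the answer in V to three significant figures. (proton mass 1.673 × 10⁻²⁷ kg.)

V = 142 V

p = h/λ = 6.626 × 10⁻³⁴ / 2.400 × 10⁻¹² = 2.761 × 10⁻²² kg·m/s.
KE = p²/(2m) = 2.278 × 10⁻¹⁷ J.
V = KE/e = 2.278 × 10⁻¹⁷ / (1.602 × 10⁻¹⁹) = 142 V.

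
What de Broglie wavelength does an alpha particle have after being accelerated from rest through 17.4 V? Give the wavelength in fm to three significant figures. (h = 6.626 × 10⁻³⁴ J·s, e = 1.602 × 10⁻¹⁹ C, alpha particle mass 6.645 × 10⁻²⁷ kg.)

λ = 2430 fm

KE = 2eV = 2 × 1.602 × 10⁻¹⁹ × 17.40 = 5.575 × 10⁻¹⁸ J.
p = √(2mKE) = √(2 × 6.645 × 10⁻²⁷ × 5.575 × 10⁻¹⁸) = 2.722 × 10⁻²² kg·m/s.
λ = h/p = 6.626 × 10⁻³⁴ / 2.722 × 10⁻²² = 2.43 × 10⁻¹² m = 2430 fm.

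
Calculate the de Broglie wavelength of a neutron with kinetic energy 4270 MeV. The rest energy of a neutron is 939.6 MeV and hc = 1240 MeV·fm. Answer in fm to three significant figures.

λ = 0.242 fm

Total energy E = KE + m₀c² = 4270 + 939.6 = 5209.6 MeV.
(pc)² = E² − (m₀c²)² = (5209.6)² − (939.6)² = 2.626 × 10⁷ MeV², so pc = 5124 MeV.
λ = hc/(pc) = 1240 MeV·fm / 5124 MeV = 0.242 fm.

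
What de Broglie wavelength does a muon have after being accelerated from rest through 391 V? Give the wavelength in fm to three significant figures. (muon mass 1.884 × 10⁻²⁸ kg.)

KE = eV = 1.602 × 10⁻¹⁹ × 391.0 = 6.264 × 10⁻¹⁷ J.
p = √(2mKE) = √(2 × 1.884 × 10⁻²⁸ × 6.264 × 10⁻¹⁷) = 1.536 × 10⁻²² kg·m/s.
λ = h/p = 6.626 × 10⁻³⁴ / 1.536 × 10⁻²² = 4.31 × 10⁻¹² m = 4310 fm.

λ = 4310 fm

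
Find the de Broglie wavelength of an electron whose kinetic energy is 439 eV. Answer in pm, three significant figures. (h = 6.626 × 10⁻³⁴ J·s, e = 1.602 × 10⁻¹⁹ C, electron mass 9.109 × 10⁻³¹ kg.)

KE = 439 eV = 7.033 × 10⁻¹⁷ J.
p = √(2mKE) = √(2 × 9.109 × 10⁻³¹ × 7.033 × 10⁻¹⁷) = 1.132 × 10⁻²³ kg·m/s.
λ = h/p = 6.626 × 10⁻³⁴ / 1.132 × 10⁻²³ = 5.85 × 10⁻¹¹ m = 58.5 pm.

λ = 58.5 pm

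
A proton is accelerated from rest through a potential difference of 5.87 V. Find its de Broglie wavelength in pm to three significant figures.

λ = 11.8 pm

KE = eV = 1.602 × 10⁻¹⁹ × 5.870 = 9.404 × 10⁻¹⁹ J.
p = √(2mKE) = √(2 × 1.673 × 10⁻²⁷ × 9.404 × 10⁻¹⁹) = 5.609 × 10⁻²³ kg·m/s.
λ = h/p = 6.626 × 10⁻³⁴ / 5.609 × 10⁻²³ = 1.18 × 10⁻¹¹ m = 11.8 pm.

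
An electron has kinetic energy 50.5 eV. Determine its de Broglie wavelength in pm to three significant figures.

KE = 50.5 eV = 8.090 × 10⁻¹⁸ J.
p = √(2mKE) = √(2 × 9.109 × 10⁻³¹ × 8.090 × 10⁻¹⁸) = 3.839 × 10⁻²⁴ kg·m/s.
λ = h/p = 6.626 × 10⁻³⁴ / 3.839 × 10⁻²⁴ = 1.73 × 10⁻¹⁰ m = 173 pm.

λ = 173 pm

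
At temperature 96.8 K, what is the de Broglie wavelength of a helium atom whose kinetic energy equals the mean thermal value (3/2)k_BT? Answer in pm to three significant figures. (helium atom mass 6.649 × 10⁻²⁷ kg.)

λ = 128 pm

KE = (3/2)k_BT = 1.5 × 1.381 × 10⁻²³ × 96.8 = 2.005 × 10⁻²¹ J.
p = √(2mKE) = √(2 × 6.649 × 10⁻²⁷ × 2.005 × 10⁻²¹) = 5.164 × 10⁻²⁴ kg·m/s.
λ = h/p = 1.28 × 10⁻¹⁰ m = 128 pm.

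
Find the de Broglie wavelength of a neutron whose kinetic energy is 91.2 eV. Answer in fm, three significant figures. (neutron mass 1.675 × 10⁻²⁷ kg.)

KE = 91.2 eV = 1.461 × 10⁻¹⁷ J.
p = √(2mKE) = √(2 × 1.675 × 10⁻²⁷ × 1.461 × 10⁻¹⁷) = 2.212 × 10⁻²² kg·m/s.
λ = h/p = 6.626 × 10⁻³⁴ / 2.212 × 10⁻²² = 3.00 × 10⁻¹² m = 3000 fm.

λ = 3000 fm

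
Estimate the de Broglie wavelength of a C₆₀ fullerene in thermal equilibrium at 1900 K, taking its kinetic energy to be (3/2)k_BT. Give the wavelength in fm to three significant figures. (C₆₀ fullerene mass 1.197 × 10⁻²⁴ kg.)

KE = (3/2)k_BT = 1.5 × 1.381 × 10⁻²³ × 1900 = 3.936 × 10⁻²⁰ J.
p = √(2mKE) = √(2 × 1.197 × 10⁻²⁴ × 3.936 × 10⁻²⁰) = 3.070 × 10⁻²² kg·m/s.
λ = h/p = 2.16 × 10⁻¹² m = 2160 fm.

λ = 2160 fm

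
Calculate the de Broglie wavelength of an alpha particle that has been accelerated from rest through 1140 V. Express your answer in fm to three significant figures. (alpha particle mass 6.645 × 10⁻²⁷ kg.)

λ = 301 fm

KE = 2eV = 2 × 1.602 × 10⁻¹⁹ × 1140 = 3.653 × 10⁻¹⁶ J.
p = √(2mKE) = √(2 × 6.645 × 10⁻²⁷ × 3.653 × 10⁻¹⁶) = 2.203 × 10⁻²¹ kg·m/s.
λ = h/p = 6.626 × 10⁻³⁴ / 2.203 × 10⁻²¹ = 3.01 × 10⁻¹³ m = 301 fm.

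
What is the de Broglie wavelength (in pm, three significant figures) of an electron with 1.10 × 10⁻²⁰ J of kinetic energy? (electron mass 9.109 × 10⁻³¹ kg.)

λ = 4680 pm

p = √(2mKE) = √(2 × 9.109 × 10⁻³¹ × 1.100 × 10⁻²⁰) = 1.416 × 10⁻²⁵ kg·m/s.
λ = h/p = 6.626 × 10⁻³⁴ / 1.416 × 10⁻²⁵ = 4.68 × 10⁻⁹ m = 4680 pm.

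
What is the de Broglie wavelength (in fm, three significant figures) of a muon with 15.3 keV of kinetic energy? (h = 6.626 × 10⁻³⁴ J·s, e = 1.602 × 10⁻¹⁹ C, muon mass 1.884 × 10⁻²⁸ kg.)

λ = 689 fm

KE = 15.3 keV = 2.451 × 10⁻¹⁵ J.
p = √(2mKE) = √(2 × 1.884 × 10⁻²⁸ × 2.451 × 10⁻¹⁵) = 9.610 × 10⁻²² kg·m/s.
λ = h/p = 6.626 × 10⁻³⁴ / 9.610 × 10⁻²² = 6.89 × 10⁻¹³ m = 689 fm.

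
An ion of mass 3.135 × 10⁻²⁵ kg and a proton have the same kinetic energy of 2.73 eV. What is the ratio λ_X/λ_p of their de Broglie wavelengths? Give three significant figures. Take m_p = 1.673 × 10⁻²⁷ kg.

λ_X/λ_p = 0.0731

At fixed KE, p = √(2mKE) so λ = h/p ∝ 1/√m.
λ_X/λ_p = √(m_p/m_X) = √(1.673 × 10⁻²⁷/3.135 × 10⁻²⁵) = √(5.337 × 10⁻³) = 0.0731.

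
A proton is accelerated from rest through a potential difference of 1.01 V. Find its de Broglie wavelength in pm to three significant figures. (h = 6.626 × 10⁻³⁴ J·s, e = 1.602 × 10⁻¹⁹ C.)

KE = eV = 1.602 × 10⁻¹⁹ × 1.010 = 1.618 × 10⁻¹⁹ J.
p = √(2mKE) = √(2 × 1.673 × 10⁻²⁷ × 1.618 × 10⁻¹⁹) = 2.327 × 10⁻²³ kg·m/s.
λ = h/p = 6.626 × 10⁻³⁴ / 2.327 × 10⁻²³ = 2.85 × 10⁻¹¹ m = 28.5 pm.

λ = 28.5 pm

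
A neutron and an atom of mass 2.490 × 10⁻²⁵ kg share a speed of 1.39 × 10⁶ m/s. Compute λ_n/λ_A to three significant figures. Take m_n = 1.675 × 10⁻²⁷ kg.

At fixed v, p = mv so λ = h/(mv) ∝ 1/m.
λ_n/λ_A = m_A/m_n = 2.490 × 10⁻²⁵/1.675 × 10⁻²⁷ = 149.

λ_n/λ_A = 149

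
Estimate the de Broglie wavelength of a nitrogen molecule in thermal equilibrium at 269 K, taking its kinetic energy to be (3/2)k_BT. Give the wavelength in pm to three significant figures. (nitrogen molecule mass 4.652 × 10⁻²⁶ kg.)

λ = 29.1 pm

KE = (3/2)k_BT = 1.5 × 1.381 × 10⁻²³ × 269 = 5.572 × 10⁻²¹ J.
p = √(2mKE) = √(2 × 4.652 × 10⁻²⁶ × 5.572 × 10⁻²¹) = 2.277 × 10⁻²³ kg·m/s.
λ = h/p = 2.91 × 10⁻¹¹ m = 29.1 pm.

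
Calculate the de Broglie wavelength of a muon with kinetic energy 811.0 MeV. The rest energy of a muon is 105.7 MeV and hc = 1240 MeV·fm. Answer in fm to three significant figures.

λ = 1.36 fm

Total energy E = KE + m₀c² = 811.0 + 105.7 = 916.7 MeV.
(pc)² = E² − (m₀c²)² = (916.7)² − (105.7)² = 8.292 × 10⁵ MeV², so pc = 910.6 MeV.
λ = hc/(pc) = 1240 MeV·fm / 910.6 MeV = 1.36 fm.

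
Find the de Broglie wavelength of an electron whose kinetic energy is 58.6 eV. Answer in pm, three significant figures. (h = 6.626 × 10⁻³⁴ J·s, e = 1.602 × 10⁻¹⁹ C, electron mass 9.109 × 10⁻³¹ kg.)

KE = 58.6 eV = 9.388 × 10⁻¹⁸ J.
p = √(2mKE) = √(2 × 9.109 × 10⁻³¹ × 9.388 × 10⁻¹⁸) = 4.136 × 10⁻²⁴ kg·m/s.
λ = h/p = 6.626 × 10⁻³⁴ / 4.136 × 10⁻²⁴ = 1.60 × 10⁻¹⁰ m = 160 pm.

λ = 160 pm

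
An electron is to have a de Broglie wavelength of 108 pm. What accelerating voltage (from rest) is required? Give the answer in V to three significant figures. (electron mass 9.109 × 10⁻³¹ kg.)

V = 129 V

p = h/λ = 6.626 × 10⁻³⁴ / 1.080 × 10⁻¹⁰ = 6.135 × 10⁻²⁴ kg·m/s.
KE = p²/(2m) = 2.066 × 10⁻¹⁷ J.
V = KE/e = 2.066 × 10⁻¹⁷ / (1.602 × 10⁻¹⁹) = 129 V.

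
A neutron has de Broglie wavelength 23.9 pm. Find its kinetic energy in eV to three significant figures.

KE = 1.43 eV

p = h/λ = 6.626 × 10⁻³⁴ / 2.390 × 10⁻¹¹ = 2.772 × 10⁻²³ kg·m/s.
KE = p²/(2m) = (2.772 × 10⁻²³)² / (2 × 1.675 × 10⁻²⁷) = 2.294 × 10⁻¹⁹ J = 1.43 eV.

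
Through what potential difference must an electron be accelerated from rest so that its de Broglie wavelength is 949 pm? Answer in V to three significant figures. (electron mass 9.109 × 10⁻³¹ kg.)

p = h/λ = 6.626 × 10⁻³⁴ / 9.490 × 10⁻¹⁰ = 6.982 × 10⁻²⁵ kg·m/s.
KE = p²/(2m) = 2.676 × 10⁻¹⁹ J.
V = KE/e = 2.676 × 10⁻¹⁹ / (1.602 × 10⁻¹⁹) = 1.67 V.

V = 1.67 V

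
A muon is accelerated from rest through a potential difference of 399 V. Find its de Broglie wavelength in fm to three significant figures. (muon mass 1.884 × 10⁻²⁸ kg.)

KE = eV = 1.602 × 10⁻¹⁹ × 399.0 = 6.392 × 10⁻¹⁷ J.
p = √(2mKE) = √(2 × 1.884 × 10⁻²⁸ × 6.392 × 10⁻¹⁷) = 1.552 × 10⁻²² kg·m/s.
λ = h/p = 6.626 × 10⁻³⁴ / 1.552 × 10⁻²² = 4.27 × 10⁻¹² m = 4270 fm.

λ = 4270 fm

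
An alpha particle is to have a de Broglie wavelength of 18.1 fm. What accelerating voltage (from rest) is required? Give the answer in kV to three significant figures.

p = h/λ = 6.626 × 10⁻³⁴ / 1.810 × 10⁻¹⁴ = 3.661 × 10⁻²⁰ kg·m/s.
KE = p²/(2m) = 1.008 × 10⁻¹³ J.
V = KE/2e = 1.008 × 10⁻¹³ / (2 × 1.602 × 10⁻¹⁹) = 315 kV.

V = 315 kV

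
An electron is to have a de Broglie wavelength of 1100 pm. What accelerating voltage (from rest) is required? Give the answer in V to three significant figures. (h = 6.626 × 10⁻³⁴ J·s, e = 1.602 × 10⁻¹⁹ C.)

V = 1.24 V

p = h/λ = 6.626 × 10⁻³⁴ / 1.100 × 10⁻⁹ = 6.024 × 10⁻²⁵ kg·m/s.
KE = p²/(2m) = 1.992 × 10⁻¹⁹ J.
V = KE/e = 1.992 × 10⁻¹⁹ / (1.602 × 10⁻¹⁹) = 1.24 V.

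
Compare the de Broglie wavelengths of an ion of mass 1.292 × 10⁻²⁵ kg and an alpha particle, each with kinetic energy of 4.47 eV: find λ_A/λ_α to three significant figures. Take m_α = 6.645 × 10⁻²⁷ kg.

λ_A/λ_α = 0.227

At fixed KE, p = √(2mKE) so λ = h/p ∝ 1/√m.
λ_A/λ_α = √(m_α/m_A) = √(6.645 × 10⁻²⁷/1.292 × 10⁻²⁵) = √(0.05143) = 0.227.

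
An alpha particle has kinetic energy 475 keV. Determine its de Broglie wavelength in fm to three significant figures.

KE = 475 keV = 7.610 × 10⁻¹⁴ J.
p = √(2mKE) = √(2 × 6.645 × 10⁻²⁷ × 7.610 × 10⁻¹⁴) = 3.180 × 10⁻²⁰ kg·m/s.
λ = h/p = 6.626 × 10⁻³⁴ / 3.180 × 10⁻²⁰ = 2.08 × 10⁻¹⁴ m = 20.8 fm.

λ = 20.8 fm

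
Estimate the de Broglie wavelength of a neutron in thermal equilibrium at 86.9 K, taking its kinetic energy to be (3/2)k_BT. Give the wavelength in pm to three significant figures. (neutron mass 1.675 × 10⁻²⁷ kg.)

KE = (3/2)k_BT = 1.5 × 1.381 × 10⁻²³ × 86.9 = 1.800 × 10⁻²¹ J.
p = √(2mKE) = √(2 × 1.675 × 10⁻²⁷ × 1.800 × 10⁻²¹) = 2.456 × 10⁻²⁴ kg·m/s.
λ = h/p = 2.70 × 10⁻¹⁰ m = 270 pm.

λ = 270 pm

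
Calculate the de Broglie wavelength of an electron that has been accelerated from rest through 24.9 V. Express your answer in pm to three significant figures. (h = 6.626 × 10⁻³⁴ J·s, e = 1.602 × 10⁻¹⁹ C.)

λ = 246 pm

KE = eV = 1.602 × 10⁻¹⁹ × 24.90 = 3.989 × 10⁻¹⁸ J.
p = √(2mKE) = √(2 × 9.109 × 10⁻³¹ × 3.989 × 10⁻¹⁸) = 2.696 × 10⁻²⁴ kg·m/s.
λ = h/p = 6.626 × 10⁻³⁴ / 2.696 × 10⁻²⁴ = 2.46 × 10⁻¹⁰ m = 246 pm.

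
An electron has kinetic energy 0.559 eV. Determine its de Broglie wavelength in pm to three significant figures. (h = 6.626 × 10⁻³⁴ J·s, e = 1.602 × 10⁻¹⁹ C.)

λ = 1640 pm

KE = 0.559 eV = 8.955 × 10⁻²⁰ J.
p = √(2mKE) = √(2 × 9.109 × 10⁻³¹ × 8.955 × 10⁻²⁰) = 4.039 × 10⁻²⁵ kg·m/s.
λ = h/p = 6.626 × 10⁻³⁴ / 4.039 × 10⁻²⁵ = 1.64 × 10⁻⁹ m = 1640 pm.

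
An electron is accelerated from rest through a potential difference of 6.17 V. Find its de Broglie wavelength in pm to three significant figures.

λ = 494 pm

KE = eV = 1.602 × 10⁻¹⁹ × 6.170 = 9.884 × 10⁻¹⁹ J.
p = √(2mKE) = √(2 × 9.109 × 10⁻³¹ × 9.884 × 10⁻¹⁹) = 1.342 × 10⁻²⁴ kg·m/s.
λ = h/p = 6.626 × 10⁻³⁴ / 1.342 × 10⁻²⁴ = 4.94 × 10⁻¹⁰ m = 494 pm.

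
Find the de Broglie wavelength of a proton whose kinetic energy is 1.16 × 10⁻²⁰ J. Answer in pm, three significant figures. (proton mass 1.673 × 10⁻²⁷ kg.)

p = √(2mKE) = √(2 × 1.673 × 10⁻²⁷ × 1.160 × 10⁻²⁰) = 6.230 × 10⁻²⁴ kg·m/s.
λ = h/p = 6.626 × 10⁻³⁴ / 6.230 × 10⁻²⁴ = 1.06 × 10⁻¹⁰ m = 106 pm.

λ = 106 pm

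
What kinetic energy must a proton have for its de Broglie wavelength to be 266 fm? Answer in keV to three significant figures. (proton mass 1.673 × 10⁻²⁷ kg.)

p = h/λ = 6.626 × 10⁻³⁴ / 2.660 × 10⁻¹³ = 2.491 × 10⁻²¹ kg·m/s.
KE = p²/(2m) = (2.491 × 10⁻²¹)² / (2 × 1.673 × 10⁻²⁷) = 1.854 × 10⁻¹⁵ J = 11.6 keV.

KE = 11.6 keV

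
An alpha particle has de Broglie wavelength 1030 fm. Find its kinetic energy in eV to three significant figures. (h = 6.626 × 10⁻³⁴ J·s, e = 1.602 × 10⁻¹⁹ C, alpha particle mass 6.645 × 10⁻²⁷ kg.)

KE = 194 eV

p = h/λ = 6.626 × 10⁻³⁴ / 1.030 × 10⁻¹² = 6.433 × 10⁻²² kg·m/s.
KE = p²/(2m) = (6.433 × 10⁻²²)² / (2 × 6.645 × 10⁻²⁷) = 3.114 × 10⁻¹⁷ J = 194 eV.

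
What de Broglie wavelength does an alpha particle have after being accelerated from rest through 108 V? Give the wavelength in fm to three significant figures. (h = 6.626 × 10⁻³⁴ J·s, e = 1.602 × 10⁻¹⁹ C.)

λ = 977 fm

KE = 2eV = 2 × 1.602 × 10⁻¹⁹ × 108.0 = 3.460 × 10⁻¹⁷ J.
p = √(2mKE) = √(2 × 6.645 × 10⁻²⁷ × 3.460 × 10⁻¹⁷) = 6.781 × 10⁻²² kg·m/s.
λ = h/p = 6.626 × 10⁻³⁴ / 6.781 × 10⁻²² = 9.77 × 10⁻¹³ m = 977 fm.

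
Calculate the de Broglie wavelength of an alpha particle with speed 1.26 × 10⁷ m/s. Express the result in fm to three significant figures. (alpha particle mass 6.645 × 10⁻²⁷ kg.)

p = mv = 6.645 × 10⁻²⁷ × 1.26 × 10⁷ = 8.373 × 10⁻²⁰ kg·m/s.
λ = h/p = 6.626 × 10⁻³⁴ / 8.373 × 10⁻²⁰ = 7.91 × 10⁻¹⁵ m = 7.91 fm.

λ = 7.91 fm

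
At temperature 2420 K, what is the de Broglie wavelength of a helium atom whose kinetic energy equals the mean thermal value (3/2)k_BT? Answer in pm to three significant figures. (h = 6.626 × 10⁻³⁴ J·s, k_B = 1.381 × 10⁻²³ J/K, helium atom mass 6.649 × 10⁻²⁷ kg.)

KE = (3/2)k_BT = 1.5 × 1.381 × 10⁻²³ × 2420 = 5.013 × 10⁻²⁰ J.
p = √(2mKE) = √(2 × 6.649 × 10⁻²⁷ × 5.013 × 10⁻²⁰) = 2.582 × 10⁻²³ kg·m/s.
λ = h/p = 2.57 × 10⁻¹¹ m = 25.7 pm.

λ = 25.7 pm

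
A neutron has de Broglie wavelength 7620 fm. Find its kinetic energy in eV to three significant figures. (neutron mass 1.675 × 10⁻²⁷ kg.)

KE = 14.1 eV

p = h/λ = 6.626 × 10⁻³⁴ / 7.620 × 10⁻¹² = 8.696 × 10⁻²³ kg·m/s.
KE = p²/(2m) = (8.696 × 10⁻²³)² / (2 × 1.675 × 10⁻²⁷) = 2.257 × 10⁻¹⁸ J = 14.1 eV.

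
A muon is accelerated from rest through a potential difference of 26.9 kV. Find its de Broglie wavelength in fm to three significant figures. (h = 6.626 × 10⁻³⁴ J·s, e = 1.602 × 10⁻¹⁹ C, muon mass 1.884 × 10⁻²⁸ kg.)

λ = 520 fm

KE = eV = 1.602 × 10⁻¹⁹ × 2.690 × 10⁴ = 4.309 × 10⁻¹⁵ J.
p = √(2mKE) = √(2 × 1.884 × 10⁻²⁸ × 4.309 × 10⁻¹⁵) = 1.274 × 10⁻²¹ kg·m/s.
λ = h/p = 6.626 × 10⁻³⁴ / 1.274 × 10⁻²¹ = 5.20 × 10⁻¹³ m = 520 fm.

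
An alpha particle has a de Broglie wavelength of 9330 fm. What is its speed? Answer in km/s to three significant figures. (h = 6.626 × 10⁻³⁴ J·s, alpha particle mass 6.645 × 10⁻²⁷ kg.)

v = 10.7 km/s

p = h/λ = 6.626 × 10⁻³⁴ / 9.330 × 10⁻¹² = 7.102 × 10⁻²³ kg·m/s.
v = p/m = 7.102 × 10⁻²³ / 6.645 × 10⁻²⁷ = 1.07 × 10⁴ m/s = 10.7 km/s.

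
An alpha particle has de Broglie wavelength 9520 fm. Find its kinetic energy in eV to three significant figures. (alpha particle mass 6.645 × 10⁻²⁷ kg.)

p = h/λ = 6.626 × 10⁻³⁴ / 9.520 × 10⁻¹² = 6.960 × 10⁻²³ kg·m/s.
KE = p²/(2m) = (6.960 × 10⁻²³)² / (2 × 6.645 × 10⁻²⁷) = 3.645 × 10⁻¹⁹ J = 2.28 eV.

KE = 2.28 eV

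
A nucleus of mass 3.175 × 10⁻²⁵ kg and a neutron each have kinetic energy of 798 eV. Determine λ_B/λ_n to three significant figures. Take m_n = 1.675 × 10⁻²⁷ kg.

λ_B/λ_n = 0.0726

At fixed KE, p = √(2mKE) so λ = h/p ∝ 1/√m.
λ_B/λ_n = √(m_n/m_B) = √(1.675 × 10⁻²⁷/3.175 × 10⁻²⁵) = √(5.276 × 10⁻³) = 0.0726.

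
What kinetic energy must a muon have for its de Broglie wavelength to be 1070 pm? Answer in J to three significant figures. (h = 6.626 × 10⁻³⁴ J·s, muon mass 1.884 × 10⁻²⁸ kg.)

KE = 1.02 × 10⁻²¹ J

p = h/λ = 6.626 × 10⁻³⁴ / 1.070 × 10⁻⁹ = 6.193 × 10⁻²⁵ kg·m/s.
KE = p²/(2m) = (6.193 × 10⁻²⁵)² / (2 × 1.884 × 10⁻²⁸) = 1.018 × 10⁻²¹ J = 1.02 × 10⁻²¹ J.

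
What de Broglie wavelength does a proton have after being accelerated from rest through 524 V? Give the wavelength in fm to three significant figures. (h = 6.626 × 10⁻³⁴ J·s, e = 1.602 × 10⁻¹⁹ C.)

λ = 1250 fm

KE = eV = 1.602 × 10⁻¹⁹ × 524.0 = 8.394 × 10⁻¹⁷ J.
p = √(2mKE) = √(2 × 1.673 × 10⁻²⁷ × 8.394 × 10⁻¹⁷) = 5.300 × 10⁻²² kg·m/s.
λ = h/p = 6.626 × 10⁻³⁴ / 5.300 × 10⁻²² = 1.25 × 10⁻¹² m = 1250 fm.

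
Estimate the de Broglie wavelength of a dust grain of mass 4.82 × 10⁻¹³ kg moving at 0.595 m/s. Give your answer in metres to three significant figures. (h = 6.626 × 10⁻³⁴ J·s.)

p = mv = 4.82 × 10⁻¹³ × 0.595 = 2.868 × 10⁻¹³ kg·m/s.
λ = h/p = 6.626 × 10⁻³⁴ / 2.868 × 10⁻¹³ = 2.31 × 10⁻²¹ m.

λ = 2.31 × 10⁻²¹ m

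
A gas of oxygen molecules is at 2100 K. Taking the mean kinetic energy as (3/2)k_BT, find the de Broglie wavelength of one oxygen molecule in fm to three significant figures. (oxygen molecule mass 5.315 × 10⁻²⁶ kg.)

KE = (3/2)k_BT = 1.5 × 1.381 × 10⁻²³ × 2100 = 4.350 × 10⁻²⁰ J.
p = √(2mKE) = √(2 × 5.315 × 10⁻²⁶ × 4.350 × 10⁻²⁰) = 6.800 × 10⁻²³ kg·m/s.
λ = h/p = 9.74 × 10⁻¹² m = 9740 fm.

λ = 9740 fm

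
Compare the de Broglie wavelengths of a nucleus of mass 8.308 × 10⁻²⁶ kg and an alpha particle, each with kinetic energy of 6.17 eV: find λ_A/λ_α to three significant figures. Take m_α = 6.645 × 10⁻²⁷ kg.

λ_A/λ_α = 0.283

At fixed KE, p = √(2mKE) so λ = h/p ∝ 1/√m.
λ_A/λ_α = √(m_α/m_A) = √(6.645 × 10⁻²⁷/8.308 × 10⁻²⁶) = √(0.07998) = 0.283.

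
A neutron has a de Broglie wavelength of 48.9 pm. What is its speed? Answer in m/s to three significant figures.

p = h/λ = 6.626 × 10⁻³⁴ / 4.890 × 10⁻¹¹ = 1.355 × 10⁻²³ kg·m/s.
v = p/m = 1.355 × 10⁻²³ / 1.675 × 10⁻²⁷ = 8.09 × 10³ m/s = 8090 m/s.

v = 8090 m/s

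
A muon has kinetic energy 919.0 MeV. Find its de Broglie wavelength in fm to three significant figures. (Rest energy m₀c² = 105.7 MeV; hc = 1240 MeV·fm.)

Total energy E = KE + m₀c² = 919.0 + 105.7 = 1024.7 MeV.
(pc)² = E² − (m₀c²)² = (1024.7)² − (105.7)² = 1.039 × 10⁶ MeV², so pc = 1019 MeV.
λ = hc/(pc) = 1240 MeV·fm / 1019 MeV = 1.22 fm.

λ = 1.22 fm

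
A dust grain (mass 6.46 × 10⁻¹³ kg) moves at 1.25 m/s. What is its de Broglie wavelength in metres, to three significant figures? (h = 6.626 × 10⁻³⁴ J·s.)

λ = 8.21 × 10⁻²² m

p = mv = 6.46 × 10⁻¹³ × 1.25 = 8.075 × 10⁻¹³ kg·m/s.
λ = h/p = 6.626 × 10⁻³⁴ / 8.075 × 10⁻¹³ = 8.21 × 10⁻²² m.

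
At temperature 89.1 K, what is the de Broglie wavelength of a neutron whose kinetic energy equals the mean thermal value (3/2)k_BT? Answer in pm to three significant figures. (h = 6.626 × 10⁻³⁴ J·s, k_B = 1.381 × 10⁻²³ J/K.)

KE = (3/2)k_BT = 1.5 × 1.381 × 10⁻²³ × 89.1 = 1.846 × 10⁻²¹ J.
p = √(2mKE) = √(2 × 1.675 × 10⁻²⁷ × 1.846 × 10⁻²¹) = 2.487 × 10⁻²⁴ kg·m/s.
λ = h/p = 2.66 × 10⁻¹⁰ m = 266 pm.

λ = 266 pm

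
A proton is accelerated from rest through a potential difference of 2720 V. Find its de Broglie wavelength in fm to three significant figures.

λ = 549 fm

KE = eV = 1.602 × 10⁻¹⁹ × 2720 = 4.357 × 10⁻¹⁶ J.
p = √(2mKE) = √(2 × 1.673 × 10⁻²⁷ × 4.357 × 10⁻¹⁶) = 1.207 × 10⁻²¹ kg·m/s.
λ = h/p = 6.626 × 10⁻³⁴ / 1.207 × 10⁻²¹ = 5.49 × 10⁻¹³ m = 549 fm.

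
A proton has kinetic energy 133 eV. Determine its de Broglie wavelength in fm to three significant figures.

KE = 133 eV = 2.131 × 10⁻¹⁷ J.
p = √(2mKE) = √(2 × 1.673 × 10⁻²⁷ × 2.131 × 10⁻¹⁷) = 2.670 × 10⁻²² kg·m/s.
λ = h/p = 6.626 × 10⁻³⁴ / 2.670 × 10⁻²² = 2.48 × 10⁻¹² m = 2480 fm.

λ = 2480 fm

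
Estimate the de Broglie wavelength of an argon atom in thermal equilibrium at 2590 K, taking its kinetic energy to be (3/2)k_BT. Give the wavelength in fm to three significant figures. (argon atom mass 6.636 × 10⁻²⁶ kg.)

λ = 7850 fm

KE = (3/2)k_BT = 1.5 × 1.381 × 10⁻²³ × 2590 = 5.365 × 10⁻²⁰ J.
p = √(2mKE) = √(2 × 6.636 × 10⁻²⁶ × 5.365 × 10⁻²⁰) = 8.438 × 10⁻²³ kg·m/s.
λ = h/p = 7.85 × 10⁻¹² m = 7850 fm.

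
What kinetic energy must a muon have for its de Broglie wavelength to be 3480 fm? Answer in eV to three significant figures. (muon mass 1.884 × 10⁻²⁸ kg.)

p = h/λ = 6.626 × 10⁻³⁴ / 3.480 × 10⁻¹² = 1.904 × 10⁻²² kg·m/s.
KE = p²/(2m) = (1.904 × 10⁻²²)² / (2 × 1.884 × 10⁻²⁸) = 9.621 × 10⁻¹⁷ J = 601 eV.

KE = 601 eV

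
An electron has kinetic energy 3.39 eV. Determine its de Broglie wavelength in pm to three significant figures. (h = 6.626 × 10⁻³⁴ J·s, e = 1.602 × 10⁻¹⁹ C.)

KE = 3.39 eV = 5.431 × 10⁻¹⁹ J.
p = √(2mKE) = √(2 × 9.109 × 10⁻³¹ × 5.431 × 10⁻¹⁹) = 9.947 × 10⁻²⁵ kg·m/s.
λ = h/p = 6.626 × 10⁻³⁴ / 9.947 × 10⁻²⁵ = 6.66 × 10⁻¹⁰ m = 666 pm.

λ = 666 pm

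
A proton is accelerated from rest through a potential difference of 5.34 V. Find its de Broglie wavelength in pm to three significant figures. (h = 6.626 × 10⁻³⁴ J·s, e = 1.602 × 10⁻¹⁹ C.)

KE = eV = 1.602 × 10⁻¹⁹ × 5.340 = 8.555 × 10⁻¹⁹ J.
p = √(2mKE) = √(2 × 1.673 × 10⁻²⁷ × 8.555 × 10⁻¹⁹) = 5.350 × 10⁻²³ kg·m/s.
λ = h/p = 6.626 × 10⁻³⁴ / 5.350 × 10⁻²³ = 1.24 × 10⁻¹¹ m = 12.4 pm.

λ = 12.4 pm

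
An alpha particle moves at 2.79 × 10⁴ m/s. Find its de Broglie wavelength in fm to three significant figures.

λ = 3570 fm

p = mv = 6.645 × 10⁻²⁷ × 2.79 × 10⁴ = 1.854 × 10⁻²² kg·m/s.
λ = h/p = 6.626 × 10⁻³⁴ / 1.854 × 10⁻²² = 3.57 × 10⁻¹² m = 3570 fm.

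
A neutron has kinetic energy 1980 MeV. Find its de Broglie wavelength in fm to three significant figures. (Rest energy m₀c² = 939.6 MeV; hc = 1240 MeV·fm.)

Total energy E = KE + m₀c² = 1980 + 939.6 = 2919.6 MeV.
(pc)² = E² − (m₀c²)² = (2919.6)² − (939.6)² = 7.641 × 10⁶ MeV², so pc = 2764 MeV.
λ = hc/(pc) = 1240 MeV·fm / 2764 MeV = 0.449 fm.

λ = 0.449 fm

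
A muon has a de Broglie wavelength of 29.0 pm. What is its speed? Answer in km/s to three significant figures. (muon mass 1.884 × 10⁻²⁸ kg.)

p = h/λ = 6.626 × 10⁻³⁴ / 2.900 × 10⁻¹¹ = 2.285 × 10⁻²³ kg·m/s.
v = p/m = 2.285 × 10⁻²³ / 1.884 × 10⁻²⁸ = 1.21 × 10⁵ m/s = 121 km/s.

v = 121 km/s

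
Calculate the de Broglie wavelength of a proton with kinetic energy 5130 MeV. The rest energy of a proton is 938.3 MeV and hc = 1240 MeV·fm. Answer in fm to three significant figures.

Total energy E = KE + m₀c² = 5130 + 938.3 = 6068.3 MeV.
(pc)² = E² − (m₀c²)² = (6068.3)² − (938.3)² = 3.594 × 10⁷ MeV², so pc = 5995 MeV.
λ = hc/(pc) = 1240 MeV·fm / 5995 MeV = 0.207 fm.

λ = 0.207 fm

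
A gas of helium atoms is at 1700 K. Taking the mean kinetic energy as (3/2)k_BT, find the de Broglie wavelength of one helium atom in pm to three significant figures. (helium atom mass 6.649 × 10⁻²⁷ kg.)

λ = 30.6 pm

KE = (3/2)k_BT = 1.5 × 1.381 × 10⁻²³ × 1700 = 3.522 × 10⁻²⁰ J.
p = √(2mKE) = √(2 × 6.649 × 10⁻²⁷ × 3.522 × 10⁻²⁰) = 2.164 × 10⁻²³ kg·m/s.
λ = h/p = 3.06 × 10⁻¹¹ m = 30.6 pm.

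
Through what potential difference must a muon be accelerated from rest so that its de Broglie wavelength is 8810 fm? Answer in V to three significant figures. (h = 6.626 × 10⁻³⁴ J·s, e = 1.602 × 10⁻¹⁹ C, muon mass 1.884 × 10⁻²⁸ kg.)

V = 93.7 V

p = h/λ = 6.626 × 10⁻³⁴ / 8.810 × 10⁻¹² = 7.521 × 10⁻²³ kg·m/s.
KE = p²/(2m) = 1.501 × 10⁻¹⁷ J.
V = KE/e = 1.501 × 10⁻¹⁷ / (1.602 × 10⁻¹⁹) = 93.7 V.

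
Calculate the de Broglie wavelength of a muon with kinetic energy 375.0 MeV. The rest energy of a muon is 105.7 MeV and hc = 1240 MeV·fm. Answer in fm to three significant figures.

λ = 2.64 fm

Total energy E = KE + m₀c² = 375.0 + 105.7 = 480.7 MeV.
(pc)² = E² − (m₀c²)² = (480.7)² − (105.7)² = 2.199 × 10⁵ MeV², so pc = 468.9 MeV.
λ = hc/(pc) = 1240 MeV·fm / 468.9 MeV = 2.64 fm.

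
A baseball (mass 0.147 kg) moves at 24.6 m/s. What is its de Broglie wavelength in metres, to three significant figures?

λ = 1.83 × 10⁻³⁴ m

p = mv = 0.147 × 24.6 = 3.616 kg·m/s.
λ = h/p = 6.626 × 10⁻³⁴ / 3.616 = 1.83 × 10⁻³⁴ m.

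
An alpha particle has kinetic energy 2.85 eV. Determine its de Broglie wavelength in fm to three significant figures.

λ = 8510 fm

KE = 2.85 eV = 4.566 × 10⁻¹⁹ J.
p = √(2mKE) = √(2 × 6.645 × 10⁻²⁷ × 4.566 × 10⁻¹⁹) = 7.790 × 10⁻²³ kg·m/s.
λ = h/p = 6.626 × 10⁻³⁴ / 7.790 × 10⁻²³ = 8.51 × 10⁻¹² m = 8510 fm.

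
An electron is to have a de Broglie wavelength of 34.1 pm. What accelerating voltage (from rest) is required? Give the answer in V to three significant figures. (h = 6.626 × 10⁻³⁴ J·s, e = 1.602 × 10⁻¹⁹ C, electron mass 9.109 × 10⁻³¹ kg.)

p = h/λ = 6.626 × 10⁻³⁴ / 3.410 × 10⁻¹¹ = 1.943 × 10⁻²³ kg·m/s.
KE = p²/(2m) = 2.072 × 10⁻¹⁶ J.
V = KE/e = 2.072 × 10⁻¹⁶ / (1.602 × 10⁻¹⁹) = 1290 V.

V = 1290 V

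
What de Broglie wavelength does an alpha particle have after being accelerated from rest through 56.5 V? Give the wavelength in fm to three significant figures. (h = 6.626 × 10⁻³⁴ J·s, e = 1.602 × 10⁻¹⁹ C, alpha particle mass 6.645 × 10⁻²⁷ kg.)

KE = 2eV = 2 × 1.602 × 10⁻¹⁹ × 56.50 = 1.810 × 10⁻¹⁷ J.
p = √(2mKE) = √(2 × 6.645 × 10⁻²⁷ × 1.810 × 10⁻¹⁷) = 4.905 × 10⁻²² kg·m/s.
λ = h/p = 6.626 × 10⁻³⁴ / 4.905 × 10⁻²² = 1.35 × 10⁻¹² m = 1350 fm.

λ = 1350 fm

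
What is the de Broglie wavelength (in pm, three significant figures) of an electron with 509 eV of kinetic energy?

KE = 509 eV = 8.154 × 10⁻¹⁷ J.
p = √(2mKE) = √(2 × 9.109 × 10⁻³¹ × 8.154 × 10⁻¹⁷) = 1.219 × 10⁻²³ kg·m/s.
λ = h/p = 6.626 × 10⁻³⁴ / 1.219 × 10⁻²³ = 5.44 × 10⁻¹¹ m = 54.4 pm.

λ = 54.4 pm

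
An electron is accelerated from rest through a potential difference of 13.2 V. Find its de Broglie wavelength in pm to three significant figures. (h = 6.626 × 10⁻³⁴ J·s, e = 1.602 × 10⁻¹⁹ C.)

KE = eV = 1.602 × 10⁻¹⁹ × 13.20 = 2.115 × 10⁻¹⁸ J.
p = √(2mKE) = √(2 × 9.109 × 10⁻³¹ × 2.115 × 10⁻¹⁸) = 1.963 × 10⁻²⁴ kg·m/s.
λ = h/p = 6.626 × 10⁻³⁴ / 1.963 × 10⁻²⁴ = 3.38 × 10⁻¹⁰ m = 338 pm.

λ = 338 pm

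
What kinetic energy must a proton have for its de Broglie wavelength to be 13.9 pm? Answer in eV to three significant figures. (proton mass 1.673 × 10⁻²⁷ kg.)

p = h/λ = 6.626 × 10⁻³⁴ / 1.390 × 10⁻¹¹ = 4.767 × 10⁻²³ kg·m/s.
KE = p²/(2m) = (4.767 × 10⁻²³)² / (2 × 1.673 × 10⁻²⁷) = 6.791 × 10⁻¹⁹ J = 4.24 eV.

KE = 4.24 eV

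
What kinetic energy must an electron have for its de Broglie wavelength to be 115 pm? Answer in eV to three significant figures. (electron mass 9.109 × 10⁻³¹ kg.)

KE = 114 eV

p = h/λ = 6.626 × 10⁻³⁴ / 1.150 × 10⁻¹⁰ = 5.762 × 10⁻²⁴ kg·m/s.
KE = p²/(2m) = (5.762 × 10⁻²⁴)² / (2 × 9.109 × 10⁻³¹) = 1.822 × 10⁻¹⁷ J = 114 eV.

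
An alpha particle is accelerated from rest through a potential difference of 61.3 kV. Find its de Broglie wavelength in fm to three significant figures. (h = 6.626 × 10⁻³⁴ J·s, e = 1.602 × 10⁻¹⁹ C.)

λ = 41.0 fm

KE = 2eV = 2 × 1.602 × 10⁻¹⁹ × 6.130 × 10⁴ = 1.964 × 10⁻¹⁴ J.
p = √(2mKE) = √(2 × 6.645 × 10⁻²⁷ × 1.964 × 10⁻¹⁴) = 1.616 × 10⁻²⁰ kg·m/s.
λ = h/p = 6.626 × 10⁻³⁴ / 1.616 × 10⁻²⁰ = 4.10 × 10⁻¹⁴ m = 41.0 fm.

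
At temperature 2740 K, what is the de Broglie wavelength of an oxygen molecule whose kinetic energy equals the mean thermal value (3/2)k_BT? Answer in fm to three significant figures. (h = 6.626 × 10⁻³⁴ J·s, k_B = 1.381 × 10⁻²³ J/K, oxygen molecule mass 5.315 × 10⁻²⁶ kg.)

λ = 8530 fm

KE = (3/2)k_BT = 1.5 × 1.381 × 10⁻²³ × 2740 = 5.676 × 10⁻²⁰ J.
p = √(2mKE) = √(2 × 5.315 × 10⁻²⁶ × 5.676 × 10⁻²⁰) = 7.768 × 10⁻²³ kg·m/s.
λ = h/p = 8.53 × 10⁻¹² m = 8530 fm.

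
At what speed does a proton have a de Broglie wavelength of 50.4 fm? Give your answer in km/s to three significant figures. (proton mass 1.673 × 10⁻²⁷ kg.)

p = h/λ = 6.626 × 10⁻³⁴ / 5.040 × 10⁻¹⁴ = 1.315 × 10⁻²⁰ kg·m/s.
v = p/m = 1.315 × 10⁻²⁰ / 1.673 × 10⁻²⁷ = 7.86 × 10⁶ m/s = 7860 km/s.

v = 7860 km/s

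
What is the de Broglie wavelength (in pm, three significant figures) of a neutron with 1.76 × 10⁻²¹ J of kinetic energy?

p = √(2mKE) = √(2 × 1.675 × 10⁻²⁷ × 1.760 × 10⁻²¹) = 2.428 × 10⁻²⁴ kg·m/s.
λ = h/p = 6.626 × 10⁻³⁴ / 2.428 × 10⁻²⁴ = 2.73 × 10⁻¹⁰ m = 273 pm.

λ = 273 pm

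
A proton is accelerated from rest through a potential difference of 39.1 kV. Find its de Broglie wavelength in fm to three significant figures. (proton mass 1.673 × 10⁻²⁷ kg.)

λ = 145 fm

KE = eV = 1.602 × 10⁻¹⁹ × 3.910 × 10⁴ = 6.264 × 10⁻¹⁵ J.
p = √(2mKE) = √(2 × 1.673 × 10⁻²⁷ × 6.264 × 10⁻¹⁵) = 4.578 × 10⁻²¹ kg·m/s.
λ = h/p = 6.626 × 10⁻³⁴ / 4.578 × 10⁻²¹ = 1.45 × 10⁻¹³ m = 145 fm.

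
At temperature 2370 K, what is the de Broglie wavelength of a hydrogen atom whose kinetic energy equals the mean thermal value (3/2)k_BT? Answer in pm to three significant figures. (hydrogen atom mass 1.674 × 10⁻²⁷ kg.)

KE = (3/2)k_BT = 1.5 × 1.381 × 10⁻²³ × 2370 = 4.909 × 10⁻²⁰ J.
p = √(2mKE) = √(2 × 1.674 × 10⁻²⁷ × 4.909 × 10⁻²⁰) = 1.282 × 10⁻²³ kg·m/s.
λ = h/p = 5.17 × 10⁻¹¹ m = 51.7 pm.

λ = 51.7 pm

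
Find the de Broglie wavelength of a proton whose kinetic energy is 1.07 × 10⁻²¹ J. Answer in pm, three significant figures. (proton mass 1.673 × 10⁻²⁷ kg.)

λ = 350 pm

p = √(2mKE) = √(2 × 1.673 × 10⁻²⁷ × 1.070 × 10⁻²¹) = 1.892 × 10⁻²⁴ kg·m/s.
λ = h/p = 6.626 × 10⁻³⁴ / 1.892 × 10⁻²⁴ = 3.50 × 10⁻¹⁰ m = 350 pm.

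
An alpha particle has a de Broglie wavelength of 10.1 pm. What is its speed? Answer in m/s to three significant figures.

p = h/λ = 6.626 × 10⁻³⁴ / 1.010 × 10⁻¹¹ = 6.560 × 10⁻²³ kg·m/s.
v = p/m = 6.560 × 10⁻²³ / 6.645 × 10⁻²⁷ = 9.87 × 10³ m/s = 9870 m/s.

v = 9870 m/s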